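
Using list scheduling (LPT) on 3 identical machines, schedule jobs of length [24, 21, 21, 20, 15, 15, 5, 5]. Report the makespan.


Jobs (LPT sorted): [24, 21, 21, 20, 15, 15, 5, 5]
Machines: 3
  J=24 → Machine 1 (load: 0+24=24)
  J=21 → Machine 2 (load: 0+21=21)
  J=21 → Machine 3 (load: 0+21=21)
  J=20 → Machine 2 (load: 21+20=41)
  J=15 → Machine 3 (load: 21+15=36)
  J=15 → Machine 1 (load: 24+15=39)
  J=5 → Machine 3 (load: 36+5=41)
  J=5 → Machine 1 (load: 39+5=44)
Machine loads: [44, 41, 41]
Makespan = max = 44 time units


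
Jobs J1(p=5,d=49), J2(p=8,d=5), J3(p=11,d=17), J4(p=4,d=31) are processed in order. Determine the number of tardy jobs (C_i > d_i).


Completion vs due date:
  J1: C=5, d=49 → on time
  J2: C=13, d=5 → TARDY
  J3: C=24, d=17 → TARDY
  J4: C=28, d=31 → on time
Tardy jobs: J2, J3
Count = 2


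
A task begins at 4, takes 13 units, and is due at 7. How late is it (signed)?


Completion = 4 + 13 = 17
Lateness = C - d = 17 - 7
= 10


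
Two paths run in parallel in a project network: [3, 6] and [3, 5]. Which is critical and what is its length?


Path A: 3 + 6 = 9
Path B: 3 + 5 = 8
Critical path = longest = max(9, 8)
= 9 (Path A)


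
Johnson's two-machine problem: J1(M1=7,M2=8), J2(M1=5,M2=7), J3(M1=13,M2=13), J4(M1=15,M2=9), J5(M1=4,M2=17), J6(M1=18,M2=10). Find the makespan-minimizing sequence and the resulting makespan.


Johnson's rule:
Group 1 (M1≤M2, sort by M1): ['J5', 'J2', 'J1', 'J3']
Group 2 (M1>M2, sort desc M2): ['J6', 'J4']
Sequence: J5 → J2 → J1 → J3 → J6 → J4
Makespan calculation:
  J5: M1 done=4, M2 done=21
  J2: M1 done=9, M2 done=28
  J1: M1 done=16, M2 done=36
  J3: M1 done=29, M2 done=49
  J6: M1 done=47, M2 done=59
  J4: M1 done=62, M2 done=71
= Sequence: J5 → J2 → J1 → J3 → J6 → J4, Makespan: 71


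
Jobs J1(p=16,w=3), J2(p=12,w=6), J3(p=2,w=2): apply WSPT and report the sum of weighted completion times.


WSPT order (by p/w): J3 → J2 → J1
  J3: C=2, w·C=2×2=4
  J2: C=14, w·C=6×14=84
  J1: C=30, w·C=3×30=90
Σ w·C = 178
= 178


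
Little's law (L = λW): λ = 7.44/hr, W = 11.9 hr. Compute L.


Little's law: L = λ × W
= 7.44 × 11.9
= 88.54


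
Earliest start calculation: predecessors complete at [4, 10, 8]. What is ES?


ES = max of all predecessor completion times
Predecessors: [4, 10, 8]
ES = max(4, 10, 8)
= 10


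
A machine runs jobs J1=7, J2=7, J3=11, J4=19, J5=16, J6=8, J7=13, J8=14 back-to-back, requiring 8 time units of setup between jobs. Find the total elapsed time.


Makespan = Σ processing + (n-1) × setup
= (7 + 7 + 11 + 19 + 16 + 8 + 13 + 14) + (8-1)×8
= 95 + 56
= 151 time units


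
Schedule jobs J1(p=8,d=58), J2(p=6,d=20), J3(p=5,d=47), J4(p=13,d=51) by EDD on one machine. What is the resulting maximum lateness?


EDD order: J2 → J3 → J4 → J1
Completion and lateness:
  J2: C=6, d=20, L=6-20=-14
  J3: C=11, d=47, L=11-47=-36
  J4: C=24, d=51, L=24-51=-27
  J1: C=32, d=58, L=32-58=-26
Lmax = max(-14, -36, -27, -26)
= -14


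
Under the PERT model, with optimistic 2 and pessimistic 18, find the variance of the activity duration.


σ² = ((p - o) / 6)² = (p - o)² / 36
= (18 - 2)² / 36
= 16² / 36
= 256 / 36
= 7.1111


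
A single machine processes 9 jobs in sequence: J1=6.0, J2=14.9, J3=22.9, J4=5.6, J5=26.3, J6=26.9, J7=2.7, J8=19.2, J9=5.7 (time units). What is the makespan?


Sequential makespan: sum all processing times
= 6.0 + 14.9 + 22.9 + 5.6 + 26.3 + 26.9 + 2.7 + 19.2 + 5.7
= 130.2 time units


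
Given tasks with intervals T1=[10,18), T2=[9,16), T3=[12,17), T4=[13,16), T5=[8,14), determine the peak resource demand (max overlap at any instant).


Check each time point for overlaps:
  t=13: 5 tasks active (T1, T2, T3, T4, T5)
Max concurrent = 5


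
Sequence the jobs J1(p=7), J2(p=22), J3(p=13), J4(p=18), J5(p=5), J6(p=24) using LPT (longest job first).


LPT: sort by longest processing time first
  J6: p=24
  J2: p=22
  J4: p=18
  J3: p=13
  J1: p=7
  J5: p=5
Order: J6 → J2 → J4 → J3 → J1 → J5


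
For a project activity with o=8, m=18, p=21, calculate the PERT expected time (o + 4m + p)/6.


te = (o + 4m + p) / 6
= (8 + 4×18 + 21) / 6
= (8 + 72 + 21) / 6
= 101 / 6
= 16.83


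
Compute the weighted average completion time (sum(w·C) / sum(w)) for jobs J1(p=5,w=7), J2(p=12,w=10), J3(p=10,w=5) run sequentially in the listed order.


Completion times:
  J1: C=5, w×C=7×5=35
  J2: C=17, w×C=10×17=170
  J3: C=27, w×C=5×27=135
Sum w×C = 340
Sum w = 22
Weighted avg = 340/22
= 15.45


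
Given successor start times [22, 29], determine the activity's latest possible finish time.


LF = min of all successor start times
Successors start at: [22, 29]
LF = min(22, 29)
= 22


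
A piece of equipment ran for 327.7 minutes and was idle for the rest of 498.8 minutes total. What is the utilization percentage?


Utilization = busy / total × 100
= 327.7 / 498.8 × 100
= 65.7%


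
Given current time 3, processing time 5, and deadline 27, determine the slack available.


Slack = due - current_time - processing
= 27 - 3 - 5
= 19


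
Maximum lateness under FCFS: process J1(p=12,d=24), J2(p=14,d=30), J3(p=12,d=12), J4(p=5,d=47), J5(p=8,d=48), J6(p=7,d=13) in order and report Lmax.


Lateness per job (L = C - d):
  J1: C=12, d=24, L=-12
  J2: C=26, d=30, L=-4
  J3: C=38, d=12, L=26
  J4: C=43, d=47, L=-4
  J5: C=51, d=48, L=3
  J6: C=58, d=13, L=45
Lmax = max(-12, -4, 26, -4, 3, 45)
= 45


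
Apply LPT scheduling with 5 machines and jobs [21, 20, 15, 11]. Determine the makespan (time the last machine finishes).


Jobs (LPT sorted): [21, 20, 15, 11]
Machines: 5
  J=21 → Machine 1 (load: 0+21=21)
  J=20 → Machine 2 (load: 0+20=20)
  J=15 → Machine 3 (load: 0+15=15)
  J=11 → Machine 4 (load: 0+11=11)
Machine loads: [21, 20, 15, 11, 0]
Makespan = max = 21 time units


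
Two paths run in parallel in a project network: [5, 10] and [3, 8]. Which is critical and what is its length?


Path A: 5 + 10 = 15
Path B: 3 + 8 = 11
Critical path = longest = max(15, 11)
= 15 (Path A)


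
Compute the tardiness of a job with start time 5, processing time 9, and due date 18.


Completion = start + processing = 5 + 9 = 14
Tardiness = max(0, C - d) = max(0, 14 - 18)
= max(0, -4)
= 0


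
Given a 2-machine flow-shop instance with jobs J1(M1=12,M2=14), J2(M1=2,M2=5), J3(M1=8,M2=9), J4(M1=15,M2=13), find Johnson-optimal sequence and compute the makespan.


Johnson's rule:
Group 1 (M1≤M2, sort by M1): ['J2', 'J3', 'J1']
Group 2 (M1>M2, sort desc M2): ['J4']
Sequence: J2 → J3 → J1 → J4
Makespan calculation:
  J2: M1 done=2, M2 done=7
  J3: M1 done=10, M2 done=19
  J1: M1 done=22, M2 done=36
  J4: M1 done=37, M2 done=50
= Sequence: J2 → J3 → J1 → J4, Makespan: 50


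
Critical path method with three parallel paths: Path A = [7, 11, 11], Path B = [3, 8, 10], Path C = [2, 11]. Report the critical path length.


Path A: 7 + 11 + 11 = 29
Path B: 3 + 8 + 10 = 21
Path C: 2 + 11 = 13
Critical path = longest = max(29, 21, 13)
= 29 (Path A)


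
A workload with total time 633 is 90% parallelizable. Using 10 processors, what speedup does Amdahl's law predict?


Amdahl's law: T_p = T × ((1-p) + p/N)
= 633 × ((1-0.9) + 0.9/10)
= 633 × (0.10 + 0.0900)
= 633 × 0.1900
= 120.27
Speedup = 633/120.27
= 5.26×


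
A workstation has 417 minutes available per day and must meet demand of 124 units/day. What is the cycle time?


Cycle time = available time / demand
= 417 / 124
= 3.36 min/unit


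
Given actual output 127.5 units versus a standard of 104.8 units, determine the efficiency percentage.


Efficiency = (actual / standard) × 100
= (127.5 / 104.8) × 100
= 121.7%


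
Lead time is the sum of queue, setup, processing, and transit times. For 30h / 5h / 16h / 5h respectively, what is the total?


Lead time = queue + setup + processing + transit
= 30 + 5 + 16 + 5
= 56 hours


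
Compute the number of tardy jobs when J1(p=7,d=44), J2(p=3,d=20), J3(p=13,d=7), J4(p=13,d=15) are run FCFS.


Completion vs due date:
  J1: C=7, d=44 → on time
  J2: C=10, d=20 → on time
  J3: C=23, d=7 → TARDY
  J4: C=36, d=15 → TARDY
Tardy jobs: J3, J4
Count = 2


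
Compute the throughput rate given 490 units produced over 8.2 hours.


Throughput = units / time
= 490 / 8.2
= 59.8 units/hour


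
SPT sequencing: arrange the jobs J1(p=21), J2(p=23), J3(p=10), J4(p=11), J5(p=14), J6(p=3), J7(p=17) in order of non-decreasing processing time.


SPT: sort by shortest processing time
  J6: p=3
  J3: p=10
  J4: p=11
  J5: p=14
  J7: p=17
  J1: p=21
  J2: p=23
Order: J6 → J3 → J4 → J5 → J7 → J1 → J2


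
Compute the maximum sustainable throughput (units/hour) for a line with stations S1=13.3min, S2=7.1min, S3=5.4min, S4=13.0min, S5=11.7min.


Bottleneck = longest station time
Station times: [13.3, 7.1, 5.4, 13.0, 11.7]
Max = 13.3 min
Rate = 60 / 13.3
= 4.51 units/hour (bottleneck: 13.3min)


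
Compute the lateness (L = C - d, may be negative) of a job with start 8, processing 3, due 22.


Completion = 8 + 3 = 11
Lateness = C - d = 11 - 22
= -11


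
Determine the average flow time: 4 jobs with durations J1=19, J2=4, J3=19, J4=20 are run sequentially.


Completion times:
  J1: completes at 19
  J2: completes at 23
  J3: completes at 42
  J4: completes at 62
Sum = 146
Average = 146/4
= 36.50


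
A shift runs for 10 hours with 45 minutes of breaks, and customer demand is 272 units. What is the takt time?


Available = 10×60 - 45 = 555 min
Takt time = 555 / 272
= 2.04 min/unit


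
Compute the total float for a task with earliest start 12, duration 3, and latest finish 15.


EF = ES + duration = 12 + 3 = 15
LS = LF - duration = 15 - 3 = 12
Total Float = LF - EF = 15 - 15
(or LS - ES = 12 - 12)
= 0


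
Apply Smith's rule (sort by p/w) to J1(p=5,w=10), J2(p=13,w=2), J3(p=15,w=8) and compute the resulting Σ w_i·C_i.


WSPT order (by p/w): J1 → J3 → J2
  J1: C=5, w·C=10×5=50
  J3: C=20, w·C=8×20=160
  J2: C=33, w·C=2×33=66
Σ w·C = 276
= 276


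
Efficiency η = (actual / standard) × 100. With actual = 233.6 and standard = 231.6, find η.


Efficiency = (actual / standard) × 100
= (233.6 / 231.6) × 100
= 100.9%


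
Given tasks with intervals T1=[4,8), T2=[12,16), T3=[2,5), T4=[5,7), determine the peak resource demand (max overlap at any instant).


Check each time point for overlaps:
  t=4: 2 tasks active (T1, T3)
Max concurrent = 2


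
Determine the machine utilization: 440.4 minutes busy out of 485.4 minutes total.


Utilization = busy / total × 100
= 440.4 / 485.4 × 100
= 90.7%


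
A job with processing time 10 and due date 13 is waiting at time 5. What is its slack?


Slack = due - current_time - processing
= 13 - 5 - 10
= -2


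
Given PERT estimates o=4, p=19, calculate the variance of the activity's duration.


σ² = ((p - o) / 6)² = (p - o)² / 36
= (19 - 4)² / 36
= 15² / 36
= 225 / 36
= 6.2500


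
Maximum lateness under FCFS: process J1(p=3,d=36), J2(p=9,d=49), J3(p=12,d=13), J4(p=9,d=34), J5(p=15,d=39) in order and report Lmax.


Lateness per job (L = C - d):
  J1: C=3, d=36, L=-33
  J2: C=12, d=49, L=-37
  J3: C=24, d=13, L=11
  J4: C=33, d=34, L=-1
  J5: C=48, d=39, L=9
Lmax = max(-33, -37, 11, -1, 9)
= 11


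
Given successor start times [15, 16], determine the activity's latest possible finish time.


LF = min of all successor start times
Successors start at: [15, 16]
LF = min(15, 16)
= 15


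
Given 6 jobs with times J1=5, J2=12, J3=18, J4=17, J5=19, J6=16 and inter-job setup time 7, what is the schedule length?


Makespan = Σ processing + (n-1) × setup
= (5 + 12 + 18 + 17 + 19 + 16) + (6-1)×7
= 87 + 35
= 122 time units


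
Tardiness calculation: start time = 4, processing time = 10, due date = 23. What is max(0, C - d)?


Completion = start + processing = 4 + 10 = 14
Tardiness = max(0, C - d) = max(0, 14 - 23)
= max(0, -9)
= 0


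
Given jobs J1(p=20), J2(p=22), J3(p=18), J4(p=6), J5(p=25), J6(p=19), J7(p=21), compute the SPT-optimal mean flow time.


SPT order: J4 → J3 → J6 → J1 → J7 → J2 → J5
Completion times:
  J4: C=6
  J3: C=24
  J6: C=43
  J1: C=63
  J7: C=84
  J2: C=106
  J5: C=131
Sum = 457, n = 7
Mean flow = 457/7
= 65.29


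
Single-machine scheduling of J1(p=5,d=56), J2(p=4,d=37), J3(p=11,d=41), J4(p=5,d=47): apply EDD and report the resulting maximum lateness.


EDD order: J2 → J3 → J4 → J1
Completion and lateness:
  J2: C=4, d=37, L=4-37=-33
  J3: C=15, d=41, L=15-41=-26
  J4: C=20, d=47, L=20-47=-27
  J1: C=25, d=56, L=25-56=-31
Lmax = max(-33, -26, -27, -31)
= -26


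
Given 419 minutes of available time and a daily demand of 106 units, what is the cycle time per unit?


Cycle time = available time / demand
= 419 / 106
= 3.95 min/unit


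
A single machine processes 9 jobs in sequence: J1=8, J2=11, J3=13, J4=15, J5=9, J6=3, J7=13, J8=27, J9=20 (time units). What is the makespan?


Sequential makespan: sum all processing times
= 8 + 11 + 13 + 15 + 9 + 3 + 13 + 27 + 20
= 119 time units


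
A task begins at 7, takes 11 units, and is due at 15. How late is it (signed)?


Completion = 7 + 11 = 18
Lateness = C - d = 18 - 15
= 3


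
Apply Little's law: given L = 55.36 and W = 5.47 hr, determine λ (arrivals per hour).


Little's law: L = λW → λ = L / W
= 55.36 / 5.47
= 10.12 per hour


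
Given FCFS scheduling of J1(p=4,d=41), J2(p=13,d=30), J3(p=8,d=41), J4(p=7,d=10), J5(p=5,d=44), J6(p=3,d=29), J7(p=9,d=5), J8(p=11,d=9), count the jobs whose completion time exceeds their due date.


Completion vs due date:
  J1: C=4, d=41 → on time
  J2: C=17, d=30 → on time
  J3: C=25, d=41 → on time
  J4: C=32, d=10 → TARDY
  J5: C=37, d=44 → on time
  J6: C=40, d=29 → TARDY
  J7: C=49, d=5 → TARDY
  J8: C=60, d=9 → TARDY
Tardy jobs: J4, J6, J7, J8
Count = 4


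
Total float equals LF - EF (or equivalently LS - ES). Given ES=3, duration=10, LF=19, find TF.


EF = ES + duration = 3 + 10 = 13
LS = LF - duration = 19 - 10 = 9
Total Float = LF - EF = 19 - 13
(or LS - ES = 9 - 3)
= 6


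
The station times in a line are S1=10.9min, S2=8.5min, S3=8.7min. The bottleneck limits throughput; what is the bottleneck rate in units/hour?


Bottleneck = longest station time
Station times: [10.9, 8.5, 8.7]
Max = 10.9 min
Rate = 60 / 10.9
= 5.50 units/hour (bottleneck: 10.9min)


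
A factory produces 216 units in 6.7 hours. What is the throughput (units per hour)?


Throughput = units / time
= 216 / 6.7
= 32.2 units/hour


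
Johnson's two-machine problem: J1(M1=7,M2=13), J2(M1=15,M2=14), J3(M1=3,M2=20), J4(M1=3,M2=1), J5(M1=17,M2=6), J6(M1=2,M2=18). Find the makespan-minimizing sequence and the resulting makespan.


Johnson's rule:
Group 1 (M1≤M2, sort by M1): ['J6', 'J3', 'J1']
Group 2 (M1>M2, sort desc M2): ['J2', 'J5', 'J4']
Sequence: J6 → J3 → J1 → J2 → J5 → J4
Makespan calculation:
  J6: M1 done=2, M2 done=20
  J3: M1 done=5, M2 done=40
  J1: M1 done=12, M2 done=53
  J2: M1 done=27, M2 done=67
  J5: M1 done=44, M2 done=73
  J4: M1 done=47, M2 done=74
= Sequence: J6 → J3 → J1 → J2 → J5 → J4, Makespan: 74


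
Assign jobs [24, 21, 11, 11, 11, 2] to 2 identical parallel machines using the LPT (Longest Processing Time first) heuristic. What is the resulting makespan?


Jobs (LPT sorted): [24, 21, 11, 11, 11, 2]
Machines: 2
  J=24 → Machine 1 (load: 0+24=24)
  J=21 → Machine 2 (load: 0+21=21)
  J=11 → Machine 2 (load: 21+11=32)
  J=11 → Machine 1 (load: 24+11=35)
  J=11 → Machine 2 (load: 32+11=43)
  J=2 → Machine 1 (load: 35+2=37)
Machine loads: [37, 43]
Makespan = max = 43 time units


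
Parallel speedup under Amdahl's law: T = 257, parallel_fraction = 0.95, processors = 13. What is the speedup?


Amdahl's law: T_p = T × ((1-p) + p/N)
= 257 × ((1-0.95) + 0.95/13)
= 257 × (0.05 + 0.0731)
= 257 × 0.1231
= 31.63
Speedup = 257/31.63
= 8.12×


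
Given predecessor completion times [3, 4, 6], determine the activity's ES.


ES = max of all predecessor completion times
Predecessors: [3, 4, 6]
ES = max(3, 4, 6)
= 6


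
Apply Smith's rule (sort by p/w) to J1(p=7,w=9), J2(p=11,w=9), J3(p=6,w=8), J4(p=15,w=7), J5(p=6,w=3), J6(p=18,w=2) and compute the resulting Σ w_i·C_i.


WSPT order (by p/w): J3 → J1 → J2 → J5 → J4 → J6
  J3: C=6, w·C=8×6=48
  J1: C=13, w·C=9×13=117
  J2: C=24, w·C=9×24=216
  J5: C=30, w·C=3×30=90
  J4: C=45, w·C=7×45=315
  J6: C=63, w·C=2×63=126
Σ w·C = 912
= 912


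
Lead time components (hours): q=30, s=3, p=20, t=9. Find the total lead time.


Lead time = queue + setup + processing + transit
= 30 + 3 + 20 + 9
= 62 hours


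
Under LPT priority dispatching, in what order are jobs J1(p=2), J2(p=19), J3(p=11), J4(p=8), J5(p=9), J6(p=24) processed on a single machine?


LPT: sort by longest processing time first
  J6: p=24
  J2: p=19
  J3: p=11
  J5: p=9
  J4: p=8
  J1: p=2
Order: J6 → J2 → J3 → J5 → J4 → J1


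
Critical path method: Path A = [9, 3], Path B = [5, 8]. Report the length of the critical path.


Path A: 9 + 3 = 12
Path B: 5 + 8 = 13
Critical path = longest = max(12, 13)
= 13 (Path B)


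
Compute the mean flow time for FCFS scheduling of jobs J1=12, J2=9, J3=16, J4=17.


Completion times:
  J1: completes at 12
  J2: completes at 21
  J3: completes at 37
  J4: completes at 54
Sum = 124
Average = 124/4
= 31.00


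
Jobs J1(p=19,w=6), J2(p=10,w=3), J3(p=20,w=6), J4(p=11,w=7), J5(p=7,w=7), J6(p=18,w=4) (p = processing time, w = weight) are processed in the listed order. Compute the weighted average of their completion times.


Completion times:
  J1: C=19, w×C=6×19=114
  J2: C=29, w×C=3×29=87
  J3: C=49, w×C=6×49=294
  J4: C=60, w×C=7×60=420
  J5: C=67, w×C=7×67=469
  J6: C=85, w×C=4×85=340
Sum w×C = 1724
Sum w = 33
Weighted avg = 1724/33
= 52.24


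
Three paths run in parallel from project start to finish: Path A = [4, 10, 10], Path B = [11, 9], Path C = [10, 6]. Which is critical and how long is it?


Path A: 4 + 10 + 10 = 24
Path B: 11 + 9 = 20
Path C: 10 + 6 = 16
Critical path = longest = max(24, 20, 16)
= 24 (Path A)


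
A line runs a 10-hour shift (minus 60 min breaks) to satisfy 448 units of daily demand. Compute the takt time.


Available = 10×60 - 60 = 540 min
Takt time = 540 / 448
= 1.21 min/unit


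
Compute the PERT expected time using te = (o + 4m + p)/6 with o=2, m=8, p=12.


te = (o + 4m + p) / 6
= (2 + 4×8 + 12) / 6
= (2 + 32 + 12) / 6
= 46 / 6
= 7.67


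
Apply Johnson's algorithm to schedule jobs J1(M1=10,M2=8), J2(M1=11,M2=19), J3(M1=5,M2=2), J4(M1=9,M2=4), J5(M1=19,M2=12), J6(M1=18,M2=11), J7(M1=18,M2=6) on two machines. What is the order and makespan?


Johnson's rule:
Group 1 (M1≤M2, sort by M1): ['J2']
Group 2 (M1>M2, sort desc M2): ['J5', 'J6', 'J1', 'J7', 'J4', 'J3']
Sequence: J2 → J5 → J6 → J1 → J7 → J4 → J3
Makespan calculation:
  J2: M1 done=11, M2 done=30
  J5: M1 done=30, M2 done=42
  J6: M1 done=48, M2 done=59
  J1: M1 done=58, M2 done=67
  J7: M1 done=76, M2 done=82
  J4: M1 done=85, M2 done=89
  J3: M1 done=90, M2 done=92
= Sequence: J2 → J5 → J6 → J1 → J7 → J4 → J3, Makespan: 92


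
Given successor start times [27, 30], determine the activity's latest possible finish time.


LF = min of all successor start times
Successors start at: [27, 30]
LF = min(27, 30)
= 27


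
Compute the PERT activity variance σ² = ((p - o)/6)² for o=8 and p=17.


σ² = ((p - o) / 6)² = (p - o)² / 36
= (17 - 8)² / 36
= 9² / 36
= 81 / 36
= 2.2500


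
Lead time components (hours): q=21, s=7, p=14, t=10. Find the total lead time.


Lead time = queue + setup + processing + transit
= 21 + 7 + 14 + 10
= 52 hours


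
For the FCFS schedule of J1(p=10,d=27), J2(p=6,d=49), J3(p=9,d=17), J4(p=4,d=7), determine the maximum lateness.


Lateness per job (L = C - d):
  J1: C=10, d=27, L=-17
  J2: C=16, d=49, L=-33
  J3: C=25, d=17, L=8
  J4: C=29, d=7, L=22
Lmax = max(-17, -33, 8, 22)
= 22


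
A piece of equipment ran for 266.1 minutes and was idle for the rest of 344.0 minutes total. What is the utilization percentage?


Utilization = busy / total × 100
= 266.1 / 344.0 × 100
= 77.4%


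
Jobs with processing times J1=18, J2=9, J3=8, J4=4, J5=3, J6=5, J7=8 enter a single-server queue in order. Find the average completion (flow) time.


Completion times:
  J1: completes at 18
  J2: completes at 27
  J3: completes at 35
  J4: completes at 39
  J5: completes at 42
  J6: completes at 47
  J7: completes at 55
Sum = 263
Average = 263/7
= 37.57


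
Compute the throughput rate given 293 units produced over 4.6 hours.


Throughput = units / time
= 293 / 4.6
= 63.7 units/hour


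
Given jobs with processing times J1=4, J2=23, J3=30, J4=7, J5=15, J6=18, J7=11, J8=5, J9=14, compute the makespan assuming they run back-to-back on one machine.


Sequential makespan: sum all processing times
= 4 + 23 + 30 + 7 + 15 + 18 + 11 + 5 + 14
= 127 time units


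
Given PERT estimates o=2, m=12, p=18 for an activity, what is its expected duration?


te = (o + 4m + p) / 6
= (2 + 4×12 + 18) / 6
= (2 + 48 + 18) / 6
= 68 / 6
= 11.33


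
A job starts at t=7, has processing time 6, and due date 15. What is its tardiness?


Completion = start + processing = 7 + 6 = 13
Tardiness = max(0, C - d) = max(0, 13 - 15)
= max(0, -2)
= 0


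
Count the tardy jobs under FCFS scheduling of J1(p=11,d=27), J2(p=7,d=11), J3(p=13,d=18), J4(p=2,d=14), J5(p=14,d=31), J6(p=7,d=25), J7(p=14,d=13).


Completion vs due date:
  J1: C=11, d=27 → on time
  J2: C=18, d=11 → TARDY
  J3: C=31, d=18 → TARDY
  J4: C=33, d=14 → TARDY
  J5: C=47, d=31 → TARDY
  J6: C=54, d=25 → TARDY
  J7: C=68, d=13 → TARDY
Tardy jobs: J2, J3, J4, J5, J6, J7
Count = 6


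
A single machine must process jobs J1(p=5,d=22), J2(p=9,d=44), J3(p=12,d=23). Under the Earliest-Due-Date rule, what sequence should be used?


EDD: sort by earliest due date
  J1: d=22, p=5
  J3: d=23, p=12
  J2: d=44, p=9
Order: J1 → J3 → J2


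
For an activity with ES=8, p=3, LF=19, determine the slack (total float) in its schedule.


EF = ES + duration = 8 + 3 = 11
LS = LF - duration = 19 - 3 = 16
Total Float = LF - EF = 19 - 11
(or LS - ES = 16 - 8)
= 8


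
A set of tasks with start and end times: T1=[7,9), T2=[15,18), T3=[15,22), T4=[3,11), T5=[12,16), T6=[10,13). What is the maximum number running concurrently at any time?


Check each time point for overlaps:
  t=15: 3 tasks active (T2, T3, T5)
Max concurrent = 3


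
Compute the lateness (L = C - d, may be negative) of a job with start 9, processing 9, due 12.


Completion = 9 + 9 = 18
Lateness = C - d = 18 - 12
= 6


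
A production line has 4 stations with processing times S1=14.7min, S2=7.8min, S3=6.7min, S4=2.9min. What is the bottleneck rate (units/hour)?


Bottleneck = longest station time
Station times: [14.7, 7.8, 6.7, 2.9]
Max = 14.7 min
Rate = 60 / 14.7
= 4.08 units/hour (bottleneck: 14.7min)


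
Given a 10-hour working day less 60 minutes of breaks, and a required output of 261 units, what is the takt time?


Available = 10×60 - 60 = 540 min
Takt time = 540 / 261
= 2.07 min/unit


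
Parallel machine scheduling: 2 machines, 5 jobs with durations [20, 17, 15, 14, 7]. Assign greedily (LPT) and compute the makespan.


Jobs (LPT sorted): [20, 17, 15, 14, 7]
Machines: 2
  J=20 → Machine 1 (load: 0+20=20)
  J=17 → Machine 2 (load: 0+17=17)
  J=15 → Machine 2 (load: 17+15=32)
  J=14 → Machine 1 (load: 20+14=34)
  J=7 → Machine 2 (load: 32+7=39)
Machine loads: [34, 39]
Makespan = max = 39 time units


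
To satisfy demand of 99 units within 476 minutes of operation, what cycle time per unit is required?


Cycle time = available time / demand
= 476 / 99
= 4.81 min/unit


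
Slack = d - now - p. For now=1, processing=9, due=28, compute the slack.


Slack = due - current_time - processing
= 28 - 1 - 9
= 18


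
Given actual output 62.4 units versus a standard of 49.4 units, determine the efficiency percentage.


Efficiency = (actual / standard) × 100
= (62.4 / 49.4) × 100
= 126.3%


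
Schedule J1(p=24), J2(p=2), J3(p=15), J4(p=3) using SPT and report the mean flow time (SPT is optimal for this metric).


SPT order: J2 → J4 → J3 → J1
Completion times:
  J2: C=2
  J4: C=5
  J3: C=20
  J1: C=44
Sum = 71, n = 4
Mean flow = 71/4
= 17.75


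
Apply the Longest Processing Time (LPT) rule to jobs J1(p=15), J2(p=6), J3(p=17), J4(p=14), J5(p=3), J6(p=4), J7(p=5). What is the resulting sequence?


LPT: sort by longest processing time first
  J3: p=17
  J1: p=15
  J4: p=14
  J2: p=6
  J7: p=5
  J6: p=4
  J5: p=3
Order: J3 → J1 → J4 → J2 → J7 → J6 → J5


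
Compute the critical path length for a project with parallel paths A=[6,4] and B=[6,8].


Path A: 6 + 4 = 10
Path B: 6 + 8 = 14
Critical path = longest = max(10, 14)
= 14 (Path B)


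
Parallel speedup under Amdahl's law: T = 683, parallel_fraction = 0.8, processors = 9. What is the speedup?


Amdahl's law: T_p = T × ((1-p) + p/N)
= 683 × ((1-0.8) + 0.8/9)
= 683 × (0.20 + 0.0889)
= 683 × 0.2889
= 197.31
Speedup = 683/197.31
= 3.46×


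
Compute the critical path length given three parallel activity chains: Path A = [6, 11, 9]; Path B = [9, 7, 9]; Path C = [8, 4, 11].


Path A: 6 + 11 + 9 = 26
Path B: 9 + 7 + 9 = 25
Path C: 8 + 4 + 11 = 23
Critical path = longest = max(26, 25, 23)
= 26 (Path A)


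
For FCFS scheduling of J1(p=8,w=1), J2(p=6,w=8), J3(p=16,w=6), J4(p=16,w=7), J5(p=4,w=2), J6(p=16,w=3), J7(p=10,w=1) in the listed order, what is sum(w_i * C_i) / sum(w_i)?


Completion times:
  J1: C=8, w×C=1×8=8
  J2: C=14, w×C=8×14=112
  J3: C=30, w×C=6×30=180
  J4: C=46, w×C=7×46=322
  J5: C=50, w×C=2×50=100
  J6: C=66, w×C=3×66=198
  J7: C=76, w×C=1×76=76
Sum w×C = 996
Sum w = 28
Weighted avg = 996/28
= 35.57


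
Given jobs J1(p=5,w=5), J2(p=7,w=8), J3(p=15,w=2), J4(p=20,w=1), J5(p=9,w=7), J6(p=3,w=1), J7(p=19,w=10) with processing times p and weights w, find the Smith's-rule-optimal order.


WSPT (Smith's rule): sort by p/w ascending
  J2: p/w = 7/8 = 0.875
  J1: p/w = 5/5 = 1.000
  J5: p/w = 9/7 = 1.286
  J7: p/w = 19/10 = 1.900
  J6: p/w = 3/1 = 3.000
  J3: p/w = 15/2 = 7.500
  J4: p/w = 20/1 = 20.000
Order: J2 → J1 → J5 → J7 → J6 → J3 → J4


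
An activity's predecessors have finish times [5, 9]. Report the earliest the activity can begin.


ES = max of all predecessor completion times
Predecessors: [5, 9]
ES = max(5, 9)
= 9


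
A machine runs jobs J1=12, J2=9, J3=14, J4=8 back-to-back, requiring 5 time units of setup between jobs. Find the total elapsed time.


Makespan = Σ processing + (n-1) × setup
= (12 + 9 + 14 + 8) + (4-1)×5
= 43 + 15
= 58 time units


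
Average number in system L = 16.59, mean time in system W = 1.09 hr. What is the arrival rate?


Little's law: L = λW → λ = L / W
= 16.59 / 1.09
= 15.22 per hour


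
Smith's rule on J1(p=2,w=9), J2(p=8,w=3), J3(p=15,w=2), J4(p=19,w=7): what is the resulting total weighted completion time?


WSPT order (by p/w): J1 → J2 → J4 → J3
  J1: C=2, w·C=9×2=18
  J2: C=10, w·C=3×10=30
  J4: C=29, w·C=7×29=203
  J3: C=44, w·C=2×44=88
Σ w·C = 339
= 339


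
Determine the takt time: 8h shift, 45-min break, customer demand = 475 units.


Available = 8×60 - 45 = 435 min
Takt time = 435 / 475
= 0.92 min/unit


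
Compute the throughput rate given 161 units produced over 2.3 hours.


Throughput = units / time
= 161 / 2.3
= 70.0 units/hour


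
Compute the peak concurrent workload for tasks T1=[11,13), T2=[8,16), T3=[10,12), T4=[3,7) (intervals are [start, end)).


Check each time point for overlaps:
  t=11: 3 tasks active (T1, T2, T3)
Max concurrent = 3


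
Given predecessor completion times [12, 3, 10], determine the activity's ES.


ES = max of all predecessor completion times
Predecessors: [12, 3, 10]
ES = max(12, 3, 10)
= 12


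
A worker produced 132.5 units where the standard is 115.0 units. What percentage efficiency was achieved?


Efficiency = (actual / standard) × 100
= (132.5 / 115.0) × 100
= 115.2%


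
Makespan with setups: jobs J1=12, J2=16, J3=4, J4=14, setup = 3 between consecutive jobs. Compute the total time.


Makespan = Σ processing + (n-1) × setup
= (12 + 16 + 4 + 14) + (4-1)×3
= 46 + 9
= 55 time units


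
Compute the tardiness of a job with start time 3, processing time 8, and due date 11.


Completion = start + processing = 3 + 8 = 11
Tardiness = max(0, C - d) = max(0, 11 - 11)
= max(0, 0)
= 0


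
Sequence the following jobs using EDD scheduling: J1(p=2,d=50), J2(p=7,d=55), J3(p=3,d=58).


EDD: sort by earliest due date
  J1: d=50, p=2
  J2: d=55, p=7
  J3: d=58, p=3
Order: J1 → J2 → J3


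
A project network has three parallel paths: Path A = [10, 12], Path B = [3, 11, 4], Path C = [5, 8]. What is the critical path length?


Path A: 10 + 12 = 22
Path B: 3 + 11 + 4 = 18
Path C: 5 + 8 = 13
Critical path = longest = max(22, 18, 13)
= 22 (Path A)


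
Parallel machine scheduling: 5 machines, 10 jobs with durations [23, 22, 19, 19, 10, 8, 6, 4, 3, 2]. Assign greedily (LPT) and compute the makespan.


Jobs (LPT sorted): [23, 22, 19, 19, 10, 8, 6, 4, 3, 2]
Machines: 5
  J=23 → Machine 1 (load: 0+23=23)
  J=22 → Machine 2 (load: 0+22=22)
  J=19 → Machine 3 (load: 0+19=19)
  J=19 → Machine 4 (load: 0+19=19)
  J=10 → Machine 5 (load: 0+10=10)
  J=8 → Machine 5 (load: 10+8=18)
  J=6 → Machine 5 (load: 18+6=24)
  J=4 → Machine 3 (load: 19+4=23)
  J=3 → Machine 4 (load: 19+3=22)
  J=2 → Machine 2 (load: 22+2=24)
Machine loads: [23, 24, 23, 22, 24]
Makespan = max = 24 time units


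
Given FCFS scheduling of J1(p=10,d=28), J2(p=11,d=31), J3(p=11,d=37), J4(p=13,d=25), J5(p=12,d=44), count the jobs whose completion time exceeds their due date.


Completion vs due date:
  J1: C=10, d=28 → on time
  J2: C=21, d=31 → on time
  J3: C=32, d=37 → on time
  J4: C=45, d=25 → TARDY
  J5: C=57, d=44 → TARDY
Tardy jobs: J4, J5
Count = 2


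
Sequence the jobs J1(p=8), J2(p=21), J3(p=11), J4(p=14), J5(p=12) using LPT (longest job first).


LPT: sort by longest processing time first
  J2: p=21
  J4: p=14
  J5: p=12
  J3: p=11
  J1: p=8
Order: J2 → J4 → J5 → J3 → J1


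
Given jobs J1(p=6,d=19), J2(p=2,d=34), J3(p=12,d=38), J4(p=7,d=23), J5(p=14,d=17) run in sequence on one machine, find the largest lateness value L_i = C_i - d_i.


Lateness per job (L = C - d):
  J1: C=6, d=19, L=-13
  J2: C=8, d=34, L=-26
  J3: C=20, d=38, L=-18
  J4: C=27, d=23, L=4
  J5: C=41, d=17, L=24
Lmax = max(-13, -26, -18, 4, 24)
= 24


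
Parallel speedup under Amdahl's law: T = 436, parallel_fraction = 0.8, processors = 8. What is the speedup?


Amdahl's law: T_p = T × ((1-p) + p/N)
= 436 × ((1-0.8) + 0.8/8)
= 436 × (0.20 + 0.1000)
= 436 × 0.3000
= 130.80
Speedup = 436/130.80
= 3.33×


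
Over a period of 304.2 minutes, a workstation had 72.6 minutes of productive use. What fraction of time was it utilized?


Utilization = busy / total × 100
= 72.6 / 304.2 × 100
= 23.9%


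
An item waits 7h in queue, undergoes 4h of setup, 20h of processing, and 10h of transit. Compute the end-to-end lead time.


Lead time = queue + setup + processing + transit
= 7 + 4 + 20 + 10
= 41 hours


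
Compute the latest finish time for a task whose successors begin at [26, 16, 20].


LF = min of all successor start times
Successors start at: [26, 16, 20]
LF = min(26, 16, 20)
= 16


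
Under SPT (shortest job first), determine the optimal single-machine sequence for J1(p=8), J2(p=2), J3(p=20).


SPT: sort by shortest processing time
  J2: p=2
  J1: p=8
  J3: p=20
Order: J2 → J1 → J3


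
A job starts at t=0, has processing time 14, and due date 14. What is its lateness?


Completion = 0 + 14 = 14
Lateness = C - d = 14 - 14
= 0


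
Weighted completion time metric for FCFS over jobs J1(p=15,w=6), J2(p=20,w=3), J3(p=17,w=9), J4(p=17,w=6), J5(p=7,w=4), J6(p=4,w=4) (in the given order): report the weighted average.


Completion times:
  J1: C=15, w×C=6×15=90
  J2: C=35, w×C=3×35=105
  J3: C=52, w×C=9×52=468
  J4: C=69, w×C=6×69=414
  J5: C=76, w×C=4×76=304
  J6: C=80, w×C=4×80=320
Sum w×C = 1701
Sum w = 32
Weighted avg = 1701/32
= 53.16


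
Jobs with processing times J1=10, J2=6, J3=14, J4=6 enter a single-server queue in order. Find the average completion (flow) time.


Completion times:
  J1: completes at 10
  J2: completes at 16
  J3: completes at 30
  J4: completes at 36
Sum = 92
Average = 92/4
= 23.00


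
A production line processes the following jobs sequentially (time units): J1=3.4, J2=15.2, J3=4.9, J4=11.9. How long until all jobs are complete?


Sequential makespan: sum all processing times
= 3.4 + 15.2 + 4.9 + 11.9
= 35.4 time units


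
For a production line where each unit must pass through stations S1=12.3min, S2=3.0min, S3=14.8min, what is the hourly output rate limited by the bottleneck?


Bottleneck = longest station time
Station times: [12.3, 3.0, 14.8]
Max = 14.8 min
Rate = 60 / 14.8
= 4.05 units/hour (bottleneck: 14.8min)


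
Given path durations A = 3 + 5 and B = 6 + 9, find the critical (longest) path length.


Path A: 3 + 5 = 8
Path B: 6 + 9 = 15
Critical path = longest = max(8, 15)
= 15 (Path B)


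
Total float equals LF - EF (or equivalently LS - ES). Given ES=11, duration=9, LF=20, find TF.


EF = ES + duration = 11 + 9 = 20
LS = LF - duration = 20 - 9 = 11
Total Float = LF - EF = 20 - 20
(or LS - ES = 11 - 11)
= 0


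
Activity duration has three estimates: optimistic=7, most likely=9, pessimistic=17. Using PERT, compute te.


te = (o + 4m + p) / 6
= (7 + 4×9 + 17) / 6
= (7 + 36 + 17) / 6
= 60 / 6
= 10.00


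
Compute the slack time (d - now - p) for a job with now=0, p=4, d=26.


Slack = due - current_time - processing
= 26 - 0 - 4
= 22


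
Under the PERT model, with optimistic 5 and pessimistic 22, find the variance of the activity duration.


σ² = ((p - o) / 6)² = (p - o)² / 36
= (22 - 5)² / 36
= 17² / 36
= 289 / 36
= 8.0278


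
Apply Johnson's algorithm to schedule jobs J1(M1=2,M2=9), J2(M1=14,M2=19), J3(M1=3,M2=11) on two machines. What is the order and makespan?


Johnson's rule:
Group 1 (M1≤M2, sort by M1): ['J1', 'J3', 'J2']
Group 2 (M1>M2, sort desc M2): []
Sequence: J1 → J3 → J2
Makespan calculation:
  J1: M1 done=2, M2 done=11
  J3: M1 done=5, M2 done=22
  J2: M1 done=19, M2 done=41
= Sequence: J1 → J3 → J2, Makespan: 41


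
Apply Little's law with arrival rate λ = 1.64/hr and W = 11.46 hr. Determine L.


Little's law: L = λ × W
= 1.64 × 11.46
= 18.79


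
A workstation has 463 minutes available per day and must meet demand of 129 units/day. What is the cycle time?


Cycle time = available time / demand
= 463 / 129
= 3.59 min/unit


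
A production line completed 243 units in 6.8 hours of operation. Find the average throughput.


Throughput = units / time
= 243 / 6.8
= 35.7 units/hour


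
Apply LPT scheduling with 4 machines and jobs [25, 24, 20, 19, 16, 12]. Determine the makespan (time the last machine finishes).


Jobs (LPT sorted): [25, 24, 20, 19, 16, 12]
Machines: 4
  J=25 → Machine 1 (load: 0+25=25)
  J=24 → Machine 2 (load: 0+24=24)
  J=20 → Machine 3 (load: 0+20=20)
  J=19 → Machine 4 (load: 0+19=19)
  J=16 → Machine 4 (load: 19+16=35)
  J=12 → Machine 3 (load: 20+12=32)
Machine loads: [25, 24, 32, 35]
Makespan = max = 35 time units


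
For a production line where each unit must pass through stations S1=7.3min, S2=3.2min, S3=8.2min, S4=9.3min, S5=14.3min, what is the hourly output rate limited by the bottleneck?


Bottleneck = longest station time
Station times: [7.3, 3.2, 8.2, 9.3, 14.3]
Max = 14.3 min
Rate = 60 / 14.3
= 4.20 units/hour (bottleneck: 14.3min)


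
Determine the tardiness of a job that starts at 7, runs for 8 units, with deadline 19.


Completion = start + processing = 7 + 8 = 15
Tardiness = max(0, C - d) = max(0, 15 - 19)
= max(0, -4)
= 0


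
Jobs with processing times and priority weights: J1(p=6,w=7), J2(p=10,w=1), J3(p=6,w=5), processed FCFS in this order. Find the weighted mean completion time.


Completion times:
  J1: C=6, w×C=7×6=42
  J2: C=16, w×C=1×16=16
  J3: C=22, w×C=5×22=110
Sum w×C = 168
Sum w = 13
Weighted avg = 168/13
= 12.92


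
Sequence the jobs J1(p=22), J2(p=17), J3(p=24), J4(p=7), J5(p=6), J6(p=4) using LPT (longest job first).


LPT: sort by longest processing time first
  J3: p=24
  J1: p=22
  J2: p=17
  J4: p=7
  J5: p=6
  J6: p=4
Order: J3 → J1 → J2 → J4 → J5 → J6


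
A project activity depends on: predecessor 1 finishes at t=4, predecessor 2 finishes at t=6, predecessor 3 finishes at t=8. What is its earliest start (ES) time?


ES = max of all predecessor completion times
Predecessors: [4, 6, 8]
ES = max(4, 6, 8)
= 8


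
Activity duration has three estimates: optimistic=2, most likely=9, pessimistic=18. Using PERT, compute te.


te = (o + 4m + p) / 6
= (2 + 4×9 + 18) / 6
= (2 + 36 + 18) / 6
= 56 / 6
= 9.33


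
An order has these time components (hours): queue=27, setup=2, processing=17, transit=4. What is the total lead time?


Lead time = queue + setup + processing + transit
= 27 + 2 + 17 + 4
= 50 hours


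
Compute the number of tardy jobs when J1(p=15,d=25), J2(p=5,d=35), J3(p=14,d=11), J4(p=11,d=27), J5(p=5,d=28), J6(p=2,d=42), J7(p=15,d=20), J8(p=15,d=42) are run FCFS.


Completion vs due date:
  J1: C=15, d=25 → on time
  J2: C=20, d=35 → on time
  J3: C=34, d=11 → TARDY
  J4: C=45, d=27 → TARDY
  J5: C=50, d=28 → TARDY
  J6: C=52, d=42 → TARDY
  J7: C=67, d=20 → TARDY
  J8: C=82, d=42 → TARDY
Tardy jobs: J3, J4, J5, J6, J7, J8
Count = 6


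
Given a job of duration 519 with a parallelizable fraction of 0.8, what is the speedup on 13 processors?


Amdahl's law: T_p = T × ((1-p) + p/N)
= 519 × ((1-0.8) + 0.8/13)
= 519 × (0.20 + 0.0615)
= 519 × 0.2615
= 135.74
Speedup = 519/135.74
= 3.82×


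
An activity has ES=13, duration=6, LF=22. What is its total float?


EF = ES + duration = 13 + 6 = 19
LS = LF - duration = 22 - 6 = 16
Total Float = LF - EF = 22 - 19
(or LS - ES = 16 - 13)
= 3


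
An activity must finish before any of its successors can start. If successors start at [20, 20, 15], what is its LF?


LF = min of all successor start times
Successors start at: [20, 20, 15]
LF = min(20, 20, 15)
= 15


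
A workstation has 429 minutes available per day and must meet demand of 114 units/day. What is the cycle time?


Cycle time = available time / demand
= 429 / 114
= 3.76 min/unit


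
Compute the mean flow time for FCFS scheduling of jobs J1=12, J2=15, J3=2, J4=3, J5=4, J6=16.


Completion times:
  J1: completes at 12
  J2: completes at 27
  J3: completes at 29
  J4: completes at 32
  J5: completes at 36
  J6: completes at 52
Sum = 188
Average = 188/6
= 31.33


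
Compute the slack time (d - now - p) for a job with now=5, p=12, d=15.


Slack = due - current_time - processing
= 15 - 5 - 12
= -2


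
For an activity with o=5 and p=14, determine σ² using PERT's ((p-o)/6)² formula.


σ² = ((p - o) / 6)² = (p - o)² / 36
= (14 - 5)² / 36
= 9² / 36
= 81 / 36
= 2.2500


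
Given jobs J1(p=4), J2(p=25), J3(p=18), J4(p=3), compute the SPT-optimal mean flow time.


SPT order: J4 → J1 → J3 → J2
Completion times:
  J4: C=3
  J1: C=7
  J3: C=25
  J2: C=50
Sum = 85, n = 4
Mean flow = 85/4
= 21.25
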